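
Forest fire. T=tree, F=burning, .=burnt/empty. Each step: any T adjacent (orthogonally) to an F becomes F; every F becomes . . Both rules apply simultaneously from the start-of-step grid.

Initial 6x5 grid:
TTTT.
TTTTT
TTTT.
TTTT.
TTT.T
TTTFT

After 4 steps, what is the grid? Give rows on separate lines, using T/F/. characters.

Step 1: 2 trees catch fire, 1 burn out
  TTTT.
  TTTTT
  TTTT.
  TTTT.
  TTT.T
  TTF.F
Step 2: 3 trees catch fire, 2 burn out
  TTTT.
  TTTTT
  TTTT.
  TTTT.
  TTF.F
  TF...
Step 3: 3 trees catch fire, 3 burn out
  TTTT.
  TTTTT
  TTTT.
  TTFT.
  TF...
  F....
Step 4: 4 trees catch fire, 3 burn out
  TTTT.
  TTTTT
  TTFT.
  TF.F.
  F....
  .....

TTTT.
TTTTT
TTFT.
TF.F.
F....
.....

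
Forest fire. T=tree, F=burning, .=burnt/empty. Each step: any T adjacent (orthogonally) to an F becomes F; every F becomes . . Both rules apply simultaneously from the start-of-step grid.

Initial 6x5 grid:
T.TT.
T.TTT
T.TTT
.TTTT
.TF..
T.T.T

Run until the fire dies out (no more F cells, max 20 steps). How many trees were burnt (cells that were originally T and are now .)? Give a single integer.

Step 1: +3 fires, +1 burnt (F count now 3)
Step 2: +3 fires, +3 burnt (F count now 3)
Step 3: +3 fires, +3 burnt (F count now 3)
Step 4: +3 fires, +3 burnt (F count now 3)
Step 5: +2 fires, +3 burnt (F count now 2)
Step 6: +0 fires, +2 burnt (F count now 0)
Fire out after step 6
Initially T: 19, now '.': 25
Total burnt (originally-T cells now '.'): 14

Answer: 14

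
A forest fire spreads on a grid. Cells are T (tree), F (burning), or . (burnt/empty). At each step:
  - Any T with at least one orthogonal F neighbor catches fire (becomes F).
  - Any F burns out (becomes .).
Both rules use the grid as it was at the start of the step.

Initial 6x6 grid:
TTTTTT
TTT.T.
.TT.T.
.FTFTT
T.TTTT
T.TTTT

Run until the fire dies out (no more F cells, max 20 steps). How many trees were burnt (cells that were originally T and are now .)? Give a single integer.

Answer: 24

Derivation:
Step 1: +4 fires, +2 burnt (F count now 4)
Step 2: +7 fires, +4 burnt (F count now 7)
Step 3: +7 fires, +7 burnt (F count now 7)
Step 4: +4 fires, +7 burnt (F count now 4)
Step 5: +2 fires, +4 burnt (F count now 2)
Step 6: +0 fires, +2 burnt (F count now 0)
Fire out after step 6
Initially T: 26, now '.': 34
Total burnt (originally-T cells now '.'): 24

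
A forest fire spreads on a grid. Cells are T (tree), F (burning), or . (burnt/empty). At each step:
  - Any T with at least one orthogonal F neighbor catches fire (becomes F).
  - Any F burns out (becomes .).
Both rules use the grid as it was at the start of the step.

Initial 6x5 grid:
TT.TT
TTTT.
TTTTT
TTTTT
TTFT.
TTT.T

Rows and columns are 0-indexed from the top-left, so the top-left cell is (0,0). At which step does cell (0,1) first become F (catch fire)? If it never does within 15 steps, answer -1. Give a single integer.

Step 1: cell (0,1)='T' (+4 fires, +1 burnt)
Step 2: cell (0,1)='T' (+5 fires, +4 burnt)
Step 3: cell (0,1)='T' (+6 fires, +5 burnt)
Step 4: cell (0,1)='T' (+4 fires, +6 burnt)
Step 5: cell (0,1)='F' (+3 fires, +4 burnt)
  -> target ignites at step 5
Step 6: cell (0,1)='.' (+2 fires, +3 burnt)
Step 7: cell (0,1)='.' (+0 fires, +2 burnt)
  fire out at step 7

5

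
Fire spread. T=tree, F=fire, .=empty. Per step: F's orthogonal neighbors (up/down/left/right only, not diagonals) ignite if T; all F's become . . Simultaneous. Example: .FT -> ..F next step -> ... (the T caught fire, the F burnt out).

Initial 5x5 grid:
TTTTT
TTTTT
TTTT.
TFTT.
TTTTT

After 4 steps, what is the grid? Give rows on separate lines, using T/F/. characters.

Step 1: 4 trees catch fire, 1 burn out
  TTTTT
  TTTTT
  TFTT.
  F.FT.
  TFTTT
Step 2: 6 trees catch fire, 4 burn out
  TTTTT
  TFTTT
  F.FT.
  ...F.
  F.FTT
Step 3: 5 trees catch fire, 6 burn out
  TFTTT
  F.FTT
  ...F.
  .....
  ...FT
Step 4: 4 trees catch fire, 5 burn out
  F.FTT
  ...FT
  .....
  .....
  ....F

F.FTT
...FT
.....
.....
....F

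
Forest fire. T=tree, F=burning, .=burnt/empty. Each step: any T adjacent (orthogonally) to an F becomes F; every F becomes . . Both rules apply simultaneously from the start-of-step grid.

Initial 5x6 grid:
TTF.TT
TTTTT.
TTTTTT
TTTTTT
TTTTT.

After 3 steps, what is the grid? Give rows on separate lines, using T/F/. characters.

Step 1: 2 trees catch fire, 1 burn out
  TF..TT
  TTFTT.
  TTTTTT
  TTTTTT
  TTTTT.
Step 2: 4 trees catch fire, 2 burn out
  F...TT
  TF.FT.
  TTFTTT
  TTTTTT
  TTTTT.
Step 3: 5 trees catch fire, 4 burn out
  ....TT
  F...F.
  TF.FTT
  TTFTTT
  TTTTT.

....TT
F...F.
TF.FTT
TTFTTT
TTTTT.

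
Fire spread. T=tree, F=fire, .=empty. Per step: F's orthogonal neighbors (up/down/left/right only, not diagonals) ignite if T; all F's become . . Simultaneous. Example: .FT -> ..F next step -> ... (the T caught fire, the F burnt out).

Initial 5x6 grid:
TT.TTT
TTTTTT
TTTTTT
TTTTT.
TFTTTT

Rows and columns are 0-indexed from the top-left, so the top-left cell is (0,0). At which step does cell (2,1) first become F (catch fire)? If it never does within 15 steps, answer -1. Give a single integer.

Step 1: cell (2,1)='T' (+3 fires, +1 burnt)
Step 2: cell (2,1)='F' (+4 fires, +3 burnt)
  -> target ignites at step 2
Step 3: cell (2,1)='.' (+5 fires, +4 burnt)
Step 4: cell (2,1)='.' (+6 fires, +5 burnt)
Step 5: cell (2,1)='.' (+3 fires, +6 burnt)
Step 6: cell (2,1)='.' (+3 fires, +3 burnt)
Step 7: cell (2,1)='.' (+2 fires, +3 burnt)
Step 8: cell (2,1)='.' (+1 fires, +2 burnt)
Step 9: cell (2,1)='.' (+0 fires, +1 burnt)
  fire out at step 9

2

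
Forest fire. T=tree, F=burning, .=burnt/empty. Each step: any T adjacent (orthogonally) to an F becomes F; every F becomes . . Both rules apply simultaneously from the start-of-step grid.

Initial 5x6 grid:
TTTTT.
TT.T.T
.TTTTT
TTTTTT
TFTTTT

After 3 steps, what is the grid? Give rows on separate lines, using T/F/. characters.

Step 1: 3 trees catch fire, 1 burn out
  TTTTT.
  TT.T.T
  .TTTTT
  TFTTTT
  F.FTTT
Step 2: 4 trees catch fire, 3 burn out
  TTTTT.
  TT.T.T
  .FTTTT
  F.FTTT
  ...FTT
Step 3: 4 trees catch fire, 4 burn out
  TTTTT.
  TF.T.T
  ..FTTT
  ...FTT
  ....FT

TTTTT.
TF.T.T
..FTTT
...FTT
....FT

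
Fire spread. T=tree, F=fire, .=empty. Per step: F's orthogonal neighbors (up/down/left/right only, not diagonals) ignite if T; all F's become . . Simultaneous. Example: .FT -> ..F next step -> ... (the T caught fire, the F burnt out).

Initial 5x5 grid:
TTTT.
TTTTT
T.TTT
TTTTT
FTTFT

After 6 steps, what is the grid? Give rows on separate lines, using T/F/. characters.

Step 1: 5 trees catch fire, 2 burn out
  TTTT.
  TTTTT
  T.TTT
  FTTFT
  .FF.F
Step 2: 5 trees catch fire, 5 burn out
  TTTT.
  TTTTT
  F.TFT
  .FF.F
  .....
Step 3: 4 trees catch fire, 5 burn out
  TTTT.
  FTTFT
  ..F.F
  .....
  .....
Step 4: 5 trees catch fire, 4 burn out
  FTTF.
  .FF.F
  .....
  .....
  .....
Step 5: 2 trees catch fire, 5 burn out
  .FF..
  .....
  .....
  .....
  .....
Step 6: 0 trees catch fire, 2 burn out
  .....
  .....
  .....
  .....
  .....

.....
.....
.....
.....
.....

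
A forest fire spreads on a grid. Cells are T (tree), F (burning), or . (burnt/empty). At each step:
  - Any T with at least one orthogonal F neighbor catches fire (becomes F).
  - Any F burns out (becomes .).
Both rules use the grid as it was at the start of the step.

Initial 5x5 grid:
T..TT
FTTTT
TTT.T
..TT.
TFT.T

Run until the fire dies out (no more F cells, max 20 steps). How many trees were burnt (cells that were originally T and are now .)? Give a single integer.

Answer: 15

Derivation:
Step 1: +5 fires, +2 burnt (F count now 5)
Step 2: +3 fires, +5 burnt (F count now 3)
Step 3: +3 fires, +3 burnt (F count now 3)
Step 4: +2 fires, +3 burnt (F count now 2)
Step 5: +2 fires, +2 burnt (F count now 2)
Step 6: +0 fires, +2 burnt (F count now 0)
Fire out after step 6
Initially T: 16, now '.': 24
Total burnt (originally-T cells now '.'): 15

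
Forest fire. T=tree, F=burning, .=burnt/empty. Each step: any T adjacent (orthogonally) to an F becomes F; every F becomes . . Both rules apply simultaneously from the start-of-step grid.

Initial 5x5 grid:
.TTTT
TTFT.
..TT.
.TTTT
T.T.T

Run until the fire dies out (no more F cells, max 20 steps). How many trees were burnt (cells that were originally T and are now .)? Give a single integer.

Answer: 15

Derivation:
Step 1: +4 fires, +1 burnt (F count now 4)
Step 2: +5 fires, +4 burnt (F count now 5)
Step 3: +4 fires, +5 burnt (F count now 4)
Step 4: +1 fires, +4 burnt (F count now 1)
Step 5: +1 fires, +1 burnt (F count now 1)
Step 6: +0 fires, +1 burnt (F count now 0)
Fire out after step 6
Initially T: 16, now '.': 24
Total burnt (originally-T cells now '.'): 15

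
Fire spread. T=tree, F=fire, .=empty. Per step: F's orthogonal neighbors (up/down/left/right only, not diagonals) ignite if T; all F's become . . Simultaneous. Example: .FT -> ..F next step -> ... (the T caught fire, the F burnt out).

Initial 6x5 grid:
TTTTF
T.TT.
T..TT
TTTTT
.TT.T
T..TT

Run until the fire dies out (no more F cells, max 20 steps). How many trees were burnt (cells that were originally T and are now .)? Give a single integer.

Step 1: +1 fires, +1 burnt (F count now 1)
Step 2: +2 fires, +1 burnt (F count now 2)
Step 3: +3 fires, +2 burnt (F count now 3)
Step 4: +3 fires, +3 burnt (F count now 3)
Step 5: +3 fires, +3 burnt (F count now 3)
Step 6: +4 fires, +3 burnt (F count now 4)
Step 7: +3 fires, +4 burnt (F count now 3)
Step 8: +1 fires, +3 burnt (F count now 1)
Step 9: +0 fires, +1 burnt (F count now 0)
Fire out after step 9
Initially T: 21, now '.': 29
Total burnt (originally-T cells now '.'): 20

Answer: 20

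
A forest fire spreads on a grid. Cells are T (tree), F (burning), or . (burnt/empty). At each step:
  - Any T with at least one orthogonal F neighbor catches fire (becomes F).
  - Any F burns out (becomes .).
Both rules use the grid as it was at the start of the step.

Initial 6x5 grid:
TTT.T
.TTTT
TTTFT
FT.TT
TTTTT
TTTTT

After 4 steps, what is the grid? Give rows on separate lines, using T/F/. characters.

Step 1: 7 trees catch fire, 2 burn out
  TTT.T
  .TTFT
  FTF.F
  .F.FT
  FTTTT
  TTTTT
Step 2: 7 trees catch fire, 7 burn out
  TTT.T
  .TF.F
  .F...
  ....F
  .FTFT
  FTTTT
Step 3: 7 trees catch fire, 7 burn out
  TTF.F
  .F...
  .....
  .....
  ..F.F
  .FTFT
Step 4: 3 trees catch fire, 7 burn out
  TF...
  .....
  .....
  .....
  .....
  ..F.F

TF...
.....
.....
.....
.....
..F.F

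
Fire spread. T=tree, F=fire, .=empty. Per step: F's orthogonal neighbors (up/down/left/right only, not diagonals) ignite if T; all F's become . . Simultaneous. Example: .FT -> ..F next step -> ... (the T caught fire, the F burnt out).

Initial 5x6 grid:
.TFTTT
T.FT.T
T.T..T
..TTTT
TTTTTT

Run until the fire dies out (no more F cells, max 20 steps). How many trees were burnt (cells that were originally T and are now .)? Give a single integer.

Answer: 18

Derivation:
Step 1: +4 fires, +2 burnt (F count now 4)
Step 2: +2 fires, +4 burnt (F count now 2)
Step 3: +3 fires, +2 burnt (F count now 3)
Step 4: +4 fires, +3 burnt (F count now 4)
Step 5: +4 fires, +4 burnt (F count now 4)
Step 6: +1 fires, +4 burnt (F count now 1)
Step 7: +0 fires, +1 burnt (F count now 0)
Fire out after step 7
Initially T: 20, now '.': 28
Total burnt (originally-T cells now '.'): 18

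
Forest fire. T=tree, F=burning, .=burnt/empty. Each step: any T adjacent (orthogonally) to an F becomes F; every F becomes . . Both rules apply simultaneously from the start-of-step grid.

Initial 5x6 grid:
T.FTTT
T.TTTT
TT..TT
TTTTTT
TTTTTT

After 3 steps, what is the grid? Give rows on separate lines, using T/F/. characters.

Step 1: 2 trees catch fire, 1 burn out
  T..FTT
  T.FTTT
  TT..TT
  TTTTTT
  TTTTTT
Step 2: 2 trees catch fire, 2 burn out
  T...FT
  T..FTT
  TT..TT
  TTTTTT
  TTTTTT
Step 3: 2 trees catch fire, 2 burn out
  T....F
  T...FT
  TT..TT
  TTTTTT
  TTTTTT

T....F
T...FT
TT..TT
TTTTTT
TTTTTT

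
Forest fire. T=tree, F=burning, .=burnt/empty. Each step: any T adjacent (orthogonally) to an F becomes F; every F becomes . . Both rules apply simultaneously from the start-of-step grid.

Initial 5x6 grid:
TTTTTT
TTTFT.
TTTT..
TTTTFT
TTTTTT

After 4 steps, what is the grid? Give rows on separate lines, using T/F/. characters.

Step 1: 7 trees catch fire, 2 burn out
  TTTFTT
  TTF.F.
  TTTF..
  TTTF.F
  TTTTFT
Step 2: 7 trees catch fire, 7 burn out
  TTF.FT
  TF....
  TTF...
  TTF...
  TTTF.F
Step 3: 6 trees catch fire, 7 burn out
  TF...F
  F.....
  TF....
  TF....
  TTF...
Step 4: 4 trees catch fire, 6 burn out
  F.....
  ......
  F.....
  F.....
  TF....

F.....
......
F.....
F.....
TF....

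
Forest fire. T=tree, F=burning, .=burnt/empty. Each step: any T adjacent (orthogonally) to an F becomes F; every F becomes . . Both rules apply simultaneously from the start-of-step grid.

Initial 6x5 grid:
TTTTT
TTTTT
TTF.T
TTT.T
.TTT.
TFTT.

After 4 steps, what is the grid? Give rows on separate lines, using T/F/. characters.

Step 1: 6 trees catch fire, 2 burn out
  TTTTT
  TTFTT
  TF..T
  TTF.T
  .FTT.
  F.FT.
Step 2: 7 trees catch fire, 6 burn out
  TTFTT
  TF.FT
  F...T
  TF..T
  ..FT.
  ...F.
Step 3: 6 trees catch fire, 7 burn out
  TF.FT
  F...F
  ....T
  F...T
  ...F.
  .....
Step 4: 3 trees catch fire, 6 burn out
  F...F
  .....
  ....F
  ....T
  .....
  .....

F...F
.....
....F
....T
.....
.....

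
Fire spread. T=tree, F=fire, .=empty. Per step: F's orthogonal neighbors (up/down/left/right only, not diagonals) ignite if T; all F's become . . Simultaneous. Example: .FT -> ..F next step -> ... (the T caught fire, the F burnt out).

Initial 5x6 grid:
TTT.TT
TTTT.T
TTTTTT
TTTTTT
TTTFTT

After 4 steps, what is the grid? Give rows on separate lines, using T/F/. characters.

Step 1: 3 trees catch fire, 1 burn out
  TTT.TT
  TTTT.T
  TTTTTT
  TTTFTT
  TTF.FT
Step 2: 5 trees catch fire, 3 burn out
  TTT.TT
  TTTT.T
  TTTFTT
  TTF.FT
  TF...F
Step 3: 6 trees catch fire, 5 burn out
  TTT.TT
  TTTF.T
  TTF.FT
  TF...F
  F.....
Step 4: 4 trees catch fire, 6 burn out
  TTT.TT
  TTF..T
  TF...F
  F.....
  ......

TTT.TT
TTF..T
TF...F
F.....
......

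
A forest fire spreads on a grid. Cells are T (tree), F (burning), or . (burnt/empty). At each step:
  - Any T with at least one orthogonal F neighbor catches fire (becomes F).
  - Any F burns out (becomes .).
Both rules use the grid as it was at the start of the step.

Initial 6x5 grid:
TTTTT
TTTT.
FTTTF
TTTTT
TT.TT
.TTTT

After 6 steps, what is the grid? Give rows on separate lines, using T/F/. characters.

Step 1: 5 trees catch fire, 2 burn out
  TTTTT
  FTTT.
  .FTF.
  FTTTF
  TT.TT
  .TTTT
Step 2: 8 trees catch fire, 5 burn out
  FTTTT
  .FTF.
  ..F..
  .FTF.
  FT.TF
  .TTTT
Step 3: 7 trees catch fire, 8 burn out
  .FTFT
  ..F..
  .....
  ..F..
  .F.F.
  .TTTF
Step 4: 4 trees catch fire, 7 burn out
  ..F.F
  .....
  .....
  .....
  .....
  .FTF.
Step 5: 1 trees catch fire, 4 burn out
  .....
  .....
  .....
  .....
  .....
  ..F..
Step 6: 0 trees catch fire, 1 burn out
  .....
  .....
  .....
  .....
  .....
  .....

.....
.....
.....
.....
.....
.....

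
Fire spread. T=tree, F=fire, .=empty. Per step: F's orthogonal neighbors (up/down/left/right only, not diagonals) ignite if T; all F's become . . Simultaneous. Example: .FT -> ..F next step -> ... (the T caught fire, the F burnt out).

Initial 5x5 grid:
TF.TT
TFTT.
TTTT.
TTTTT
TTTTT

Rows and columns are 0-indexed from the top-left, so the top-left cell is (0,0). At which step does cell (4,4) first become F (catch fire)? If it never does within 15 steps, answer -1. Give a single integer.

Step 1: cell (4,4)='T' (+4 fires, +2 burnt)
Step 2: cell (4,4)='T' (+4 fires, +4 burnt)
Step 3: cell (4,4)='T' (+5 fires, +4 burnt)
Step 4: cell (4,4)='T' (+4 fires, +5 burnt)
Step 5: cell (4,4)='T' (+2 fires, +4 burnt)
Step 6: cell (4,4)='F' (+1 fires, +2 burnt)
  -> target ignites at step 6
Step 7: cell (4,4)='.' (+0 fires, +1 burnt)
  fire out at step 7

6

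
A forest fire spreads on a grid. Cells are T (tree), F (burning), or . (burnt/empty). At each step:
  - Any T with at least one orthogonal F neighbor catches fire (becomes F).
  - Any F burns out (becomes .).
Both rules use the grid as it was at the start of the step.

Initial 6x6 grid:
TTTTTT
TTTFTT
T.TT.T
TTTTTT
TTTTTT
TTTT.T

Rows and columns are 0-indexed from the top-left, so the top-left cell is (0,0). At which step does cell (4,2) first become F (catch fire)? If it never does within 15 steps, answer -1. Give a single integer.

Step 1: cell (4,2)='T' (+4 fires, +1 burnt)
Step 2: cell (4,2)='T' (+6 fires, +4 burnt)
Step 3: cell (4,2)='T' (+7 fires, +6 burnt)
Step 4: cell (4,2)='F' (+7 fires, +7 burnt)
  -> target ignites at step 4
Step 5: cell (4,2)='.' (+4 fires, +7 burnt)
Step 6: cell (4,2)='.' (+3 fires, +4 burnt)
Step 7: cell (4,2)='.' (+1 fires, +3 burnt)
Step 8: cell (4,2)='.' (+0 fires, +1 burnt)
  fire out at step 8

4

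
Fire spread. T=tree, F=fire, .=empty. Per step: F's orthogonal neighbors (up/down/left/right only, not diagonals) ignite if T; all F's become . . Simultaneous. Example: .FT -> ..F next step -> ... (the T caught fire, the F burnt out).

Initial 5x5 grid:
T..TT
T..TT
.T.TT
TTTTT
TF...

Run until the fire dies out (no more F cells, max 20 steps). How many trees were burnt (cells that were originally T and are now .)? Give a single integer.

Answer: 13

Derivation:
Step 1: +2 fires, +1 burnt (F count now 2)
Step 2: +3 fires, +2 burnt (F count now 3)
Step 3: +1 fires, +3 burnt (F count now 1)
Step 4: +2 fires, +1 burnt (F count now 2)
Step 5: +2 fires, +2 burnt (F count now 2)
Step 6: +2 fires, +2 burnt (F count now 2)
Step 7: +1 fires, +2 burnt (F count now 1)
Step 8: +0 fires, +1 burnt (F count now 0)
Fire out after step 8
Initially T: 15, now '.': 23
Total burnt (originally-T cells now '.'): 13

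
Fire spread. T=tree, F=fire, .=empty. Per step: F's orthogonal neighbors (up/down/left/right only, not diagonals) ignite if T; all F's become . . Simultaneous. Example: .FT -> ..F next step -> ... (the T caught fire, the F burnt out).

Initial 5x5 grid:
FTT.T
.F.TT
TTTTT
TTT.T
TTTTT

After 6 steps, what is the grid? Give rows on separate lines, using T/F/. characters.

Step 1: 2 trees catch fire, 2 burn out
  .FT.T
  ...TT
  TFTTT
  TTT.T
  TTTTT
Step 2: 4 trees catch fire, 2 burn out
  ..F.T
  ...TT
  F.FTT
  TFT.T
  TTTTT
Step 3: 4 trees catch fire, 4 burn out
  ....T
  ...TT
  ...FT
  F.F.T
  TFTTT
Step 4: 4 trees catch fire, 4 burn out
  ....T
  ...FT
  ....F
  ....T
  F.FTT
Step 5: 3 trees catch fire, 4 burn out
  ....T
  ....F
  .....
  ....F
  ...FT
Step 6: 2 trees catch fire, 3 burn out
  ....F
  .....
  .....
  .....
  ....F

....F
.....
.....
.....
....F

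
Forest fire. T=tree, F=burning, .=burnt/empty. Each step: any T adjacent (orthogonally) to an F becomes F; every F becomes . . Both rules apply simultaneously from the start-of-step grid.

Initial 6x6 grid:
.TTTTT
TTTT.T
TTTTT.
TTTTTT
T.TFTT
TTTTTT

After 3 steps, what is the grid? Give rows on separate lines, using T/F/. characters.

Step 1: 4 trees catch fire, 1 burn out
  .TTTTT
  TTTT.T
  TTTTT.
  TTTFTT
  T.F.FT
  TTTFTT
Step 2: 6 trees catch fire, 4 burn out
  .TTTTT
  TTTT.T
  TTTFT.
  TTF.FT
  T....F
  TTF.FT
Step 3: 7 trees catch fire, 6 burn out
  .TTTTT
  TTTF.T
  TTF.F.
  TF...F
  T.....
  TF...F

.TTTTT
TTTF.T
TTF.F.
TF...F
T.....
TF...F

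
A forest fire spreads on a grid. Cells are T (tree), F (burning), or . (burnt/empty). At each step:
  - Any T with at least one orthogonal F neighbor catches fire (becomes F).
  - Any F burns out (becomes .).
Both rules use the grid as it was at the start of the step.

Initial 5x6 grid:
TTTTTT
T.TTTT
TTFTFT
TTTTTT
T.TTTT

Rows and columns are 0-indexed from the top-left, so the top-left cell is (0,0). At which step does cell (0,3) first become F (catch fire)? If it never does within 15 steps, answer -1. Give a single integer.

Step 1: cell (0,3)='T' (+7 fires, +2 burnt)
Step 2: cell (0,3)='T' (+10 fires, +7 burnt)
Step 3: cell (0,3)='F' (+7 fires, +10 burnt)
  -> target ignites at step 3
Step 4: cell (0,3)='.' (+2 fires, +7 burnt)
Step 5: cell (0,3)='.' (+0 fires, +2 burnt)
  fire out at step 5

3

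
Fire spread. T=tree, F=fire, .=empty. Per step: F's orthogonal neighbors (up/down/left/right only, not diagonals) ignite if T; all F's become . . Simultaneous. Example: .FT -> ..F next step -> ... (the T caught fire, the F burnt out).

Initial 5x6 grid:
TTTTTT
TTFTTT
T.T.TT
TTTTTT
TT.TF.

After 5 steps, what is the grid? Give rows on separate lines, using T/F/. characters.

Step 1: 6 trees catch fire, 2 burn out
  TTFTTT
  TF.FTT
  T.F.TT
  TTTTFT
  TT.F..
Step 2: 8 trees catch fire, 6 burn out
  TF.FTT
  F...FT
  T...FT
  TTFF.F
  TT....
Step 3: 6 trees catch fire, 8 burn out
  F...FT
  .....F
  F....F
  TF....
  TT....
Step 4: 3 trees catch fire, 6 burn out
  .....F
  ......
  ......
  F.....
  TF....
Step 5: 1 trees catch fire, 3 burn out
  ......
  ......
  ......
  ......
  F.....

......
......
......
......
F.....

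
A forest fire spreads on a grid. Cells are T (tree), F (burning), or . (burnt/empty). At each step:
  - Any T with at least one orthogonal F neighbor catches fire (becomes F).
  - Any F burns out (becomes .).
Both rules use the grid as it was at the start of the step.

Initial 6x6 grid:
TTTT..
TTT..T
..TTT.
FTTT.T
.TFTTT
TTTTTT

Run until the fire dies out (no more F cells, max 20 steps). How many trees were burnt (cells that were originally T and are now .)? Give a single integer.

Answer: 24

Derivation:
Step 1: +5 fires, +2 burnt (F count now 5)
Step 2: +5 fires, +5 burnt (F count now 5)
Step 3: +5 fires, +5 burnt (F count now 5)
Step 4: +5 fires, +5 burnt (F count now 5)
Step 5: +3 fires, +5 burnt (F count now 3)
Step 6: +1 fires, +3 burnt (F count now 1)
Step 7: +0 fires, +1 burnt (F count now 0)
Fire out after step 7
Initially T: 25, now '.': 35
Total burnt (originally-T cells now '.'): 24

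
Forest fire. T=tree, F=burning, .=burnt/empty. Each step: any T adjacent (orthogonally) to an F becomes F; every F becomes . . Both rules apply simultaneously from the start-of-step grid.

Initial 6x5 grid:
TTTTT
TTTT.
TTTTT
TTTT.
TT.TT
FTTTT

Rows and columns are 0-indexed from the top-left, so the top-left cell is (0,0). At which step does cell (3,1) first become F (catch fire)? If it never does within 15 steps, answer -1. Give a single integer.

Step 1: cell (3,1)='T' (+2 fires, +1 burnt)
Step 2: cell (3,1)='T' (+3 fires, +2 burnt)
Step 3: cell (3,1)='F' (+3 fires, +3 burnt)
  -> target ignites at step 3
Step 4: cell (3,1)='.' (+5 fires, +3 burnt)
Step 5: cell (3,1)='.' (+5 fires, +5 burnt)
Step 6: cell (3,1)='.' (+3 fires, +5 burnt)
Step 7: cell (3,1)='.' (+3 fires, +3 burnt)
Step 8: cell (3,1)='.' (+1 fires, +3 burnt)
Step 9: cell (3,1)='.' (+1 fires, +1 burnt)
Step 10: cell (3,1)='.' (+0 fires, +1 burnt)
  fire out at step 10

3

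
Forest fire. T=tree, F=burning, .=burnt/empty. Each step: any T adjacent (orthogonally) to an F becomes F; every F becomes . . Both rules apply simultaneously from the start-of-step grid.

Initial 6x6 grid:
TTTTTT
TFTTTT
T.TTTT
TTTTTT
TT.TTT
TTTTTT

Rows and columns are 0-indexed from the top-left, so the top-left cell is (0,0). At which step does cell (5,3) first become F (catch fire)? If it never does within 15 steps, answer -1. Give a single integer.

Step 1: cell (5,3)='T' (+3 fires, +1 burnt)
Step 2: cell (5,3)='T' (+5 fires, +3 burnt)
Step 3: cell (5,3)='T' (+5 fires, +5 burnt)
Step 4: cell (5,3)='T' (+6 fires, +5 burnt)
Step 5: cell (5,3)='T' (+6 fires, +6 burnt)
Step 6: cell (5,3)='F' (+4 fires, +6 burnt)
  -> target ignites at step 6
Step 7: cell (5,3)='.' (+3 fires, +4 burnt)
Step 8: cell (5,3)='.' (+1 fires, +3 burnt)
Step 9: cell (5,3)='.' (+0 fires, +1 burnt)
  fire out at step 9

6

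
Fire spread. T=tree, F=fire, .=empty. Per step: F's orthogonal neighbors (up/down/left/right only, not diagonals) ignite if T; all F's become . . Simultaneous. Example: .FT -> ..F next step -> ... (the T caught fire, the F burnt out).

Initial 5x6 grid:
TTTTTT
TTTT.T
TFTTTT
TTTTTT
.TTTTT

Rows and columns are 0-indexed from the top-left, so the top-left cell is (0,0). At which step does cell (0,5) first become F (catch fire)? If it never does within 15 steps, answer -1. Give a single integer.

Step 1: cell (0,5)='T' (+4 fires, +1 burnt)
Step 2: cell (0,5)='T' (+7 fires, +4 burnt)
Step 3: cell (0,5)='T' (+6 fires, +7 burnt)
Step 4: cell (0,5)='T' (+4 fires, +6 burnt)
Step 5: cell (0,5)='T' (+4 fires, +4 burnt)
Step 6: cell (0,5)='F' (+2 fires, +4 burnt)
  -> target ignites at step 6
Step 7: cell (0,5)='.' (+0 fires, +2 burnt)
  fire out at step 7

6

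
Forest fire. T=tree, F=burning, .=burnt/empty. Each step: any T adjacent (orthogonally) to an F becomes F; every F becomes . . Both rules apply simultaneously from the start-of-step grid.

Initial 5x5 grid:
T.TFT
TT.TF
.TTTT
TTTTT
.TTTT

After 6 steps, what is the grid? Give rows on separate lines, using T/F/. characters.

Step 1: 4 trees catch fire, 2 burn out
  T.F.F
  TT.F.
  .TTTF
  TTTTT
  .TTTT
Step 2: 2 trees catch fire, 4 burn out
  T....
  TT...
  .TTF.
  TTTTF
  .TTTT
Step 3: 3 trees catch fire, 2 burn out
  T....
  TT...
  .TF..
  TTTF.
  .TTTF
Step 4: 3 trees catch fire, 3 burn out
  T....
  TT...
  .F...
  TTF..
  .TTF.
Step 5: 3 trees catch fire, 3 burn out
  T....
  TF...
  .....
  TF...
  .TF..
Step 6: 3 trees catch fire, 3 burn out
  T....
  F....
  .....
  F....
  .F...

T....
F....
.....
F....
.F...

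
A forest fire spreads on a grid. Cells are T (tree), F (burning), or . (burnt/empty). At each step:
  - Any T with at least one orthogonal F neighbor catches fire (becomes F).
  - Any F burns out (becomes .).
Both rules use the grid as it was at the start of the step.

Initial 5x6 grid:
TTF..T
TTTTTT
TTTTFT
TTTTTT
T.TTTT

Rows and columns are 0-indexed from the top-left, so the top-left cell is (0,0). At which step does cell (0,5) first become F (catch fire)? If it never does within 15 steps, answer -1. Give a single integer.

Step 1: cell (0,5)='T' (+6 fires, +2 burnt)
Step 2: cell (0,5)='T' (+8 fires, +6 burnt)
Step 3: cell (0,5)='F' (+6 fires, +8 burnt)
  -> target ignites at step 3
Step 4: cell (0,5)='.' (+3 fires, +6 burnt)
Step 5: cell (0,5)='.' (+1 fires, +3 burnt)
Step 6: cell (0,5)='.' (+1 fires, +1 burnt)
Step 7: cell (0,5)='.' (+0 fires, +1 burnt)
  fire out at step 7

3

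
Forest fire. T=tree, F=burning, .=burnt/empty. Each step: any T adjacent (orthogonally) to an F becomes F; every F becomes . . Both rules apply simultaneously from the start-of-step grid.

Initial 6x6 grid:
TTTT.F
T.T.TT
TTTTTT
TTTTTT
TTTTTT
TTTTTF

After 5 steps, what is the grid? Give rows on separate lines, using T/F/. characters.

Step 1: 3 trees catch fire, 2 burn out
  TTTT..
  T.T.TF
  TTTTTT
  TTTTTT
  TTTTTF
  TTTTF.
Step 2: 5 trees catch fire, 3 burn out
  TTTT..
  T.T.F.
  TTTTTF
  TTTTTF
  TTTTF.
  TTTF..
Step 3: 4 trees catch fire, 5 burn out
  TTTT..
  T.T...
  TTTTF.
  TTTTF.
  TTTF..
  TTF...
Step 4: 4 trees catch fire, 4 burn out
  TTTT..
  T.T...
  TTTF..
  TTTF..
  TTF...
  TF....
Step 5: 4 trees catch fire, 4 burn out
  TTTT..
  T.T...
  TTF...
  TTF...
  TF....
  F.....

TTTT..
T.T...
TTF...
TTF...
TF....
F.....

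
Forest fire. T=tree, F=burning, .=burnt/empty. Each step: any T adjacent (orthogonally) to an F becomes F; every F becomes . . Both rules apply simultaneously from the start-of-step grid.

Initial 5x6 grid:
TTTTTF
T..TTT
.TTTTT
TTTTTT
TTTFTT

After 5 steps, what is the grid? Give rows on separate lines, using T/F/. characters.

Step 1: 5 trees catch fire, 2 burn out
  TTTTF.
  T..TTF
  .TTTTT
  TTTFTT
  TTF.FT
Step 2: 8 trees catch fire, 5 burn out
  TTTF..
  T..TF.
  .TTFTF
  TTF.FT
  TF...F
Step 3: 7 trees catch fire, 8 burn out
  TTF...
  T..F..
  .TF.F.
  TF...F
  F.....
Step 4: 3 trees catch fire, 7 burn out
  TF....
  T.....
  .F....
  F.....
  ......
Step 5: 1 trees catch fire, 3 burn out
  F.....
  T.....
  ......
  ......
  ......

F.....
T.....
......
......
......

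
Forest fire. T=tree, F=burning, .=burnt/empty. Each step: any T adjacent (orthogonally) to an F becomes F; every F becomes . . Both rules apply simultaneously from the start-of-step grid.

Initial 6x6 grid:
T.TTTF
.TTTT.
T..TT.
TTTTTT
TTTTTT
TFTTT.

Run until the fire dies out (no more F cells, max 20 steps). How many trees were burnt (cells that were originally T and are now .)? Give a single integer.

Step 1: +4 fires, +2 burnt (F count now 4)
Step 2: +6 fires, +4 burnt (F count now 6)
Step 3: +7 fires, +6 burnt (F count now 7)
Step 4: +6 fires, +7 burnt (F count now 6)
Step 5: +3 fires, +6 burnt (F count now 3)
Step 6: +0 fires, +3 burnt (F count now 0)
Fire out after step 6
Initially T: 27, now '.': 35
Total burnt (originally-T cells now '.'): 26

Answer: 26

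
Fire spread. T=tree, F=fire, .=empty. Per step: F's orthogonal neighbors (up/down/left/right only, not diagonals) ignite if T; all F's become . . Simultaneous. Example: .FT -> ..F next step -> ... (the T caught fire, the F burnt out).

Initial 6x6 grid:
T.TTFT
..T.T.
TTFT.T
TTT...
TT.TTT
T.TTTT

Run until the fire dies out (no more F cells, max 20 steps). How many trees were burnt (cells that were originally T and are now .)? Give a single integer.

Step 1: +7 fires, +2 burnt (F count now 7)
Step 2: +3 fires, +7 burnt (F count now 3)
Step 3: +2 fires, +3 burnt (F count now 2)
Step 4: +1 fires, +2 burnt (F count now 1)
Step 5: +1 fires, +1 burnt (F count now 1)
Step 6: +0 fires, +1 burnt (F count now 0)
Fire out after step 6
Initially T: 23, now '.': 27
Total burnt (originally-T cells now '.'): 14

Answer: 14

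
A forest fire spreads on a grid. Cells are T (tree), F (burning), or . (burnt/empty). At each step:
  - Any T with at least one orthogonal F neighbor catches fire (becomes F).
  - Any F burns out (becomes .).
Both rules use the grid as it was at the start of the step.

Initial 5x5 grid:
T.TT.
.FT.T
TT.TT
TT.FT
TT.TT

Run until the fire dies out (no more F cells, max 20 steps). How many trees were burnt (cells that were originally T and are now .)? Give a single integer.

Step 1: +5 fires, +2 burnt (F count now 5)
Step 2: +5 fires, +5 burnt (F count now 5)
Step 3: +4 fires, +5 burnt (F count now 4)
Step 4: +1 fires, +4 burnt (F count now 1)
Step 5: +0 fires, +1 burnt (F count now 0)
Fire out after step 5
Initially T: 16, now '.': 24
Total burnt (originally-T cells now '.'): 15

Answer: 15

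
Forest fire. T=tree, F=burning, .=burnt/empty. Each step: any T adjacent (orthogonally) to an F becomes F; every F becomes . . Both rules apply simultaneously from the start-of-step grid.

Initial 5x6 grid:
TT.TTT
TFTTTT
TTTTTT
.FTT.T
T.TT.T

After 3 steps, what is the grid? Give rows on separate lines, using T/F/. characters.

Step 1: 5 trees catch fire, 2 burn out
  TF.TTT
  F.FTTT
  TFTTTT
  ..FT.T
  T.TT.T
Step 2: 6 trees catch fire, 5 burn out
  F..TTT
  ...FTT
  F.FTTT
  ...F.T
  T.FT.T
Step 3: 4 trees catch fire, 6 burn out
  ...FTT
  ....FT
  ...FTT
  .....T
  T..F.T

...FTT
....FT
...FTT
.....T
T..F.T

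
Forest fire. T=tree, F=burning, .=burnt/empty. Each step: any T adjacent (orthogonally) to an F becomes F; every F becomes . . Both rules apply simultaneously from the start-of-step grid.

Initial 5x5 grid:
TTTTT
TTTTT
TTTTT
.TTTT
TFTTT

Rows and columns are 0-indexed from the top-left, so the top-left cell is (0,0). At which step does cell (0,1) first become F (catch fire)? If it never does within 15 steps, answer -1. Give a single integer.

Step 1: cell (0,1)='T' (+3 fires, +1 burnt)
Step 2: cell (0,1)='T' (+3 fires, +3 burnt)
Step 3: cell (0,1)='T' (+5 fires, +3 burnt)
Step 4: cell (0,1)='F' (+5 fires, +5 burnt)
  -> target ignites at step 4
Step 5: cell (0,1)='.' (+4 fires, +5 burnt)
Step 6: cell (0,1)='.' (+2 fires, +4 burnt)
Step 7: cell (0,1)='.' (+1 fires, +2 burnt)
Step 8: cell (0,1)='.' (+0 fires, +1 burnt)
  fire out at step 8

4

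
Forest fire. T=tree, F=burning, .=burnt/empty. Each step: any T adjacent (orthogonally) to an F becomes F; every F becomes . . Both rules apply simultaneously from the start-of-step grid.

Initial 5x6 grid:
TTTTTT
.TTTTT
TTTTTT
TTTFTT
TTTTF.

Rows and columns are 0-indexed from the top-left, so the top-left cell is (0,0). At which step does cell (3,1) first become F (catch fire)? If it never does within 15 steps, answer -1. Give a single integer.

Step 1: cell (3,1)='T' (+4 fires, +2 burnt)
Step 2: cell (3,1)='F' (+6 fires, +4 burnt)
  -> target ignites at step 2
Step 3: cell (3,1)='.' (+7 fires, +6 burnt)
Step 4: cell (3,1)='.' (+6 fires, +7 burnt)
Step 5: cell (3,1)='.' (+2 fires, +6 burnt)
Step 6: cell (3,1)='.' (+1 fires, +2 burnt)
Step 7: cell (3,1)='.' (+0 fires, +1 burnt)
  fire out at step 7

2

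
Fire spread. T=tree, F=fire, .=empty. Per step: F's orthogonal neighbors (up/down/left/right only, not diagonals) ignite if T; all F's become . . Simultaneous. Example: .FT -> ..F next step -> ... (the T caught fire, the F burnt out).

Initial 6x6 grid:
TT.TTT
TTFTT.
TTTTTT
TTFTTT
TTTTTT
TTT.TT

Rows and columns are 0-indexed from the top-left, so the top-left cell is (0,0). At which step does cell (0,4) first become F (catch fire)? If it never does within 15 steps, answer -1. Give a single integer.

Step 1: cell (0,4)='T' (+6 fires, +2 burnt)
Step 2: cell (0,4)='T' (+11 fires, +6 burnt)
Step 3: cell (0,4)='F' (+8 fires, +11 burnt)
  -> target ignites at step 3
Step 4: cell (0,4)='.' (+5 fires, +8 burnt)
Step 5: cell (0,4)='.' (+1 fires, +5 burnt)
Step 6: cell (0,4)='.' (+0 fires, +1 burnt)
  fire out at step 6

3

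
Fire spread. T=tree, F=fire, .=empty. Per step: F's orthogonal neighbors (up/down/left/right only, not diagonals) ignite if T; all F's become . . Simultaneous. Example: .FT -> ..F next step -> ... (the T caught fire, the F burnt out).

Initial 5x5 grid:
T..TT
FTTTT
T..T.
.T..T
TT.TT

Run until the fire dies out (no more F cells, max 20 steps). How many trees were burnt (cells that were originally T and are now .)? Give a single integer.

Step 1: +3 fires, +1 burnt (F count now 3)
Step 2: +1 fires, +3 burnt (F count now 1)
Step 3: +1 fires, +1 burnt (F count now 1)
Step 4: +3 fires, +1 burnt (F count now 3)
Step 5: +1 fires, +3 burnt (F count now 1)
Step 6: +0 fires, +1 burnt (F count now 0)
Fire out after step 6
Initially T: 15, now '.': 19
Total burnt (originally-T cells now '.'): 9

Answer: 9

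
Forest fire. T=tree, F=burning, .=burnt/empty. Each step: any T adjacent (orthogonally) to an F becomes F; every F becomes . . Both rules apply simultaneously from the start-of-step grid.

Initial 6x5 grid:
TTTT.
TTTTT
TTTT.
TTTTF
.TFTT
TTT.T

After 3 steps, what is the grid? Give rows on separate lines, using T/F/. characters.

Step 1: 6 trees catch fire, 2 burn out
  TTTT.
  TTTTT
  TTTT.
  TTFF.
  .F.FF
  TTF.T
Step 2: 5 trees catch fire, 6 burn out
  TTTT.
  TTTTT
  TTFF.
  TF...
  .....
  TF..F
Step 3: 5 trees catch fire, 5 burn out
  TTTT.
  TTFFT
  TF...
  F....
  .....
  F....

TTTT.
TTFFT
TF...
F....
.....
F....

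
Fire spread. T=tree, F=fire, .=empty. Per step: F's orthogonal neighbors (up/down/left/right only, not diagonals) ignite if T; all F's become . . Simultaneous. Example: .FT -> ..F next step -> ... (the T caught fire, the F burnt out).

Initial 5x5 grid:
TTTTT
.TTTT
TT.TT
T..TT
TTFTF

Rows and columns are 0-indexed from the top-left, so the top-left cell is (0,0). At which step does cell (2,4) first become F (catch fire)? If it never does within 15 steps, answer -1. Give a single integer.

Step 1: cell (2,4)='T' (+3 fires, +2 burnt)
Step 2: cell (2,4)='F' (+3 fires, +3 burnt)
  -> target ignites at step 2
Step 3: cell (2,4)='.' (+3 fires, +3 burnt)
Step 4: cell (2,4)='.' (+3 fires, +3 burnt)
Step 5: cell (2,4)='.' (+3 fires, +3 burnt)
Step 6: cell (2,4)='.' (+2 fires, +3 burnt)
Step 7: cell (2,4)='.' (+1 fires, +2 burnt)
Step 8: cell (2,4)='.' (+1 fires, +1 burnt)
Step 9: cell (2,4)='.' (+0 fires, +1 burnt)
  fire out at step 9

2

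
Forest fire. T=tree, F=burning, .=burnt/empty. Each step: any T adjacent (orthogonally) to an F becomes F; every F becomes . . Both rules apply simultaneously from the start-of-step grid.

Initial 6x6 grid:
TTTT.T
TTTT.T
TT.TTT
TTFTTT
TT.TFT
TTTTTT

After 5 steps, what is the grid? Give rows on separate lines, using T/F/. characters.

Step 1: 6 trees catch fire, 2 burn out
  TTTT.T
  TTTT.T
  TT.TTT
  TF.FFT
  TT.F.F
  TTTTFT
Step 2: 8 trees catch fire, 6 burn out
  TTTT.T
  TTTT.T
  TF.FFT
  F....F
  TF....
  TTTF.F
Step 3: 7 trees catch fire, 8 burn out
  TTTT.T
  TFTF.T
  F....F
  ......
  F.....
  TFF...
Step 4: 6 trees catch fire, 7 burn out
  TFTF.T
  F.F..F
  ......
  ......
  ......
  F.....
Step 5: 3 trees catch fire, 6 burn out
  F.F..F
  ......
  ......
  ......
  ......
  ......

F.F..F
......
......
......
......
......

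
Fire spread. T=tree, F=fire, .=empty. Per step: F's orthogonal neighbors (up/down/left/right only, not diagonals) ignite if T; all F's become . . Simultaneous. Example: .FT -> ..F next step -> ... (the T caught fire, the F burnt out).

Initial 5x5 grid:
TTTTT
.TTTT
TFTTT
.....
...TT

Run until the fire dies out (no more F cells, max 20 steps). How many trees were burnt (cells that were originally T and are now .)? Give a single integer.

Step 1: +3 fires, +1 burnt (F count now 3)
Step 2: +3 fires, +3 burnt (F count now 3)
Step 3: +4 fires, +3 burnt (F count now 4)
Step 4: +2 fires, +4 burnt (F count now 2)
Step 5: +1 fires, +2 burnt (F count now 1)
Step 6: +0 fires, +1 burnt (F count now 0)
Fire out after step 6
Initially T: 15, now '.': 23
Total burnt (originally-T cells now '.'): 13

Answer: 13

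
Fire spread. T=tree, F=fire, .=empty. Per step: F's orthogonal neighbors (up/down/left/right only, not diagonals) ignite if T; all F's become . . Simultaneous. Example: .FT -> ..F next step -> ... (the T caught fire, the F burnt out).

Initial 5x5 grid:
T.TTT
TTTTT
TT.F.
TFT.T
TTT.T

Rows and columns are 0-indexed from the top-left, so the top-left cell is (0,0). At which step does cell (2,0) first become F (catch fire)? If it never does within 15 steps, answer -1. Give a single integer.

Step 1: cell (2,0)='T' (+5 fires, +2 burnt)
Step 2: cell (2,0)='F' (+7 fires, +5 burnt)
  -> target ignites at step 2
Step 3: cell (2,0)='.' (+3 fires, +7 burnt)
Step 4: cell (2,0)='.' (+1 fires, +3 burnt)
Step 5: cell (2,0)='.' (+0 fires, +1 burnt)
  fire out at step 5

2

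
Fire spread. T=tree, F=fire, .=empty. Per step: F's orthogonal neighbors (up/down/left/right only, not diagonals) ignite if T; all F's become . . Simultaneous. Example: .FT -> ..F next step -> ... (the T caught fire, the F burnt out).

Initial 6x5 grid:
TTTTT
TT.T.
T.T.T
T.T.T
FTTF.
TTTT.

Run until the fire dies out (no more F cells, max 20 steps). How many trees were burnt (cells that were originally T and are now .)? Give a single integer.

Step 1: +5 fires, +2 burnt (F count now 5)
Step 2: +4 fires, +5 burnt (F count now 4)
Step 3: +2 fires, +4 burnt (F count now 2)
Step 4: +2 fires, +2 burnt (F count now 2)
Step 5: +1 fires, +2 burnt (F count now 1)
Step 6: +1 fires, +1 burnt (F count now 1)
Step 7: +1 fires, +1 burnt (F count now 1)
Step 8: +2 fires, +1 burnt (F count now 2)
Step 9: +0 fires, +2 burnt (F count now 0)
Fire out after step 9
Initially T: 20, now '.': 28
Total burnt (originally-T cells now '.'): 18

Answer: 18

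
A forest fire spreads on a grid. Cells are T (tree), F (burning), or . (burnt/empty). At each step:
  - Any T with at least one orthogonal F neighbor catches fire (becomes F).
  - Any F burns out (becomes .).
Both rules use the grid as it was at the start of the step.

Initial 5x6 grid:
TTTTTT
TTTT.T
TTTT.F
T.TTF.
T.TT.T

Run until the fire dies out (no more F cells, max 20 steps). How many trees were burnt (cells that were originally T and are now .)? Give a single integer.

Step 1: +2 fires, +2 burnt (F count now 2)
Step 2: +4 fires, +2 burnt (F count now 4)
Step 3: +4 fires, +4 burnt (F count now 4)
Step 4: +3 fires, +4 burnt (F count now 3)
Step 5: +3 fires, +3 burnt (F count now 3)
Step 6: +3 fires, +3 burnt (F count now 3)
Step 7: +2 fires, +3 burnt (F count now 2)
Step 8: +0 fires, +2 burnt (F count now 0)
Fire out after step 8
Initially T: 22, now '.': 29
Total burnt (originally-T cells now '.'): 21

Answer: 21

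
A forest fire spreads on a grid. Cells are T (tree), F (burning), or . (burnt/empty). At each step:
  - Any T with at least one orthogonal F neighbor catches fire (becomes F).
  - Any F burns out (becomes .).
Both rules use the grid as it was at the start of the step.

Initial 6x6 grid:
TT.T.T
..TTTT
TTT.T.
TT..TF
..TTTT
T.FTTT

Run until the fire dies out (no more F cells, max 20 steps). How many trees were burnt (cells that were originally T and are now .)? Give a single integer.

Step 1: +4 fires, +2 burnt (F count now 4)
Step 2: +5 fires, +4 burnt (F count now 5)
Step 3: +1 fires, +5 burnt (F count now 1)
Step 4: +2 fires, +1 burnt (F count now 2)
Step 5: +3 fires, +2 burnt (F count now 3)
Step 6: +1 fires, +3 burnt (F count now 1)
Step 7: +1 fires, +1 burnt (F count now 1)
Step 8: +2 fires, +1 burnt (F count now 2)
Step 9: +1 fires, +2 burnt (F count now 1)
Step 10: +0 fires, +1 burnt (F count now 0)
Fire out after step 10
Initially T: 23, now '.': 33
Total burnt (originally-T cells now '.'): 20

Answer: 20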